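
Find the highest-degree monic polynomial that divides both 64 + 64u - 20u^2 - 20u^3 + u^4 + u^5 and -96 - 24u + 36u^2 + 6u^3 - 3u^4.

Euclidean algorithm in ℚ[u]:
  u^5 + u^4 - 20u^3 - 20u^2 + 64u + 64 = (-(1/3)u - 1)(-3u^4 + 6u^3 + 36u^2 - 24u - 96) + (-2u^3 + 8u^2 + 8u - 32)
  -3u^4 + 6u^3 + 36u^2 - 24u - 96 = ((3/2)u + 3)(-2u^3 + 8u^2 + 8u - 32) + (0)
Last nonzero remainder: -2u^3 + 8u^2 + 8u - 32. Dividing through by -2 gives the monic gcd u^3 - 4u^2 - 4u + 16.

16 - 4u - 4u^2 + u^3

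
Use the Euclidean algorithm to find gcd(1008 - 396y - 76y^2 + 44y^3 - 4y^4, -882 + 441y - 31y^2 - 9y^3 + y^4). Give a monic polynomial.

21 - 10y + y^2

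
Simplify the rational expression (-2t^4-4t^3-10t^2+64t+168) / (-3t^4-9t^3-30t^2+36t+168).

Euclidean algorithm in ℚ[t]:
  -2t^4-4t^3-10t^2+64t+168 = (2/3)(-3t^4-9t^3-30t^2+36t+168) + (2t^3+10t^2+40t+56)
  -3t^4-9t^3-30t^2+36t+168 = (-(3/2)t+3)(2t^3+10t^2+40t+56) + (0)
Last nonzero remainder: 2t^3+10t^2+40t+56. Dividing through by 2 gives the monic gcd t^3+5t^2+20t+28.
Cancel t^3+5t^2+20t+28 from numerator and denominator to get the reduced form.

(2t-6)/(3t-6)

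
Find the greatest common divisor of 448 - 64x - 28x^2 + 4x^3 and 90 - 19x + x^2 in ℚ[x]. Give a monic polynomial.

1

Euclidean algorithm in ℚ[x]:
  4x^3 - 28x^2 - 64x + 448 = (4x + 48)(x^2 - 19x + 90) + (488x - 3872)
  x^2 - 19x + 90 = ((1/488)x - 675/29768)(488x - 3872) + (8190/3721)
  488x - 3872 = ((907924/4095)x - 7203856/4095)(8190/3721) + (0)
The last nonzero remainder is the constant 8190/3721, so the polynomials are coprime and gcd = 1.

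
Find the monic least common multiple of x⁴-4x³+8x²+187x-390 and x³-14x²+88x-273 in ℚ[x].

Apply the Euclidean algorithm:
  x⁴-4x³+8x²+187x-390 = (x+10)(x³-14x²+88x-273) + (60x²-420x+2340)
  x³-14x²+88x-273 = ((1/60)x-7/60)(60x²-420x+2340) + (0)
Last nonzero remainder: 60x²-420x+2340. Dividing through by 60 gives the monic gcd x²-7x+39.
Then lcm(f, g) = f·g / gcd(f, g); expanding and making the result monic gives the answer.

x⁵-11x⁴+36x³+131x²-1699x+2730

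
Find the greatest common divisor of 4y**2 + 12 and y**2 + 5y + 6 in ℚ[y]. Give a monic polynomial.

By polynomial division,
  4y**2 + 12 = (4)(y**2 + 5y + 6) + (-20y - 12)
  y**2 + 5y + 6 = (-(1/20)y - 11/50)(-20y - 12) + (84/25)
  -20y - 12 = (-(125/21)y - 25/7)(84/25) + (0)
The last nonzero remainder is the constant 84/25, so the polynomials are coprime and gcd = 1.

1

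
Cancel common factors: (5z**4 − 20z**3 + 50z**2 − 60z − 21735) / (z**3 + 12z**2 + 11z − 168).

Apply the Euclidean algorithm:
  5z**4 − 20z**3 + 50z**2 − 60z − 21735 = (5z − 80)(z**3 + 12z**2 + 11z − 168) + (955z**2 + 1660z − 35175)
  z**3 + 12z**2 + 11z − 168 = ((1/955)z + 392/36481)(955z**2 + 1660z − 35175) + ((1094256/36481)z + 7659792/36481)
  955z**2 + 1660z − 35175 = ((34839355/1094256)z − 61105675/364752)((1094256/36481)z + 7659792/36481) + (0)
Last nonzero remainder: (1094256/36481)z + 7659792/36481. Dividing through by 1094256/36481 gives the monic gcd z + 7.
Cancel z + 7 from numerator and denominator to get the reduced form.

(5z**3 − 55z**2 + 435z − 3105)/(z**2 + 5z − 24)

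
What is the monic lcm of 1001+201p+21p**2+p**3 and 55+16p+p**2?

5005+2006p+306p**2+26p**3+p**4

By polynomial division,
  p**3+21p**2+201p+1001 = (p+5)(p**2+16p+55) + (66p+726)
  p**2+16p+55 = ((1/66)p+5/66)(66p+726) + (0)
Last nonzero remainder: 66p+726. Dividing through by 66 gives the monic gcd p+11.
Then lcm(f, g) = f·g / gcd(f, g); expanding and making the result monic gives the answer.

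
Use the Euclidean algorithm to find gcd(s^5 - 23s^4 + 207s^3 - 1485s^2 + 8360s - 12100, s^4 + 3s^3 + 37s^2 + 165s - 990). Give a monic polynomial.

Euclidean algorithm in ℚ[s]:
  s^5 - 23s^4 + 207s^3 - 1485s^2 + 8360s - 12100 = (s - 26)(s^4 + 3s^3 + 37s^2 + 165s - 990) + (248s^3 - 688s^2 + 13640s - 37840)
  s^4 + 3s^3 + 37s^2 + 165s - 990 = ((1/248)s + 179/7688)(248s^3 - 688s^2 + 13640s - 37840) + (-(1904/961)s^2 - 104720/961)
  248s^3 - 688s^2 + 13640s - 37840 = (-(29791/238)s + 41323/119)(-(1904/961)s^2 - 104720/961) + (0)
Last nonzero remainder: -(1904/961)s^2 - 104720/961. Dividing through by -1904/961 gives the monic gcd s^2 + 55.

s^2 + 55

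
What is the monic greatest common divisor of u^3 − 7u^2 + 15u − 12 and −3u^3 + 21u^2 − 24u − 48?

By polynomial division,
  u^3 − 7u^2 + 15u − 12 = (−1/3)(−3u^3 + 21u^2 − 24u − 48) + (7u − 28)
  −3u^3 + 21u^2 − 24u − 48 = (−(3/7)u^2 + (9/7)u + 12/7)(7u − 28) + (0)
Last nonzero remainder: 7u − 28. Dividing through by 7 gives the monic gcd u − 4.

u − 4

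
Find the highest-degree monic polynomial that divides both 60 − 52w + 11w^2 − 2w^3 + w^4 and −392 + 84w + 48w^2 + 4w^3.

Apply the Euclidean algorithm:
  w^4 − 2w^3 + 11w^2 − 52w + 60 = ((1/4)w − 7/2)(4w^3 + 48w^2 + 84w − 392) + (158w^2 + 340w − 1312)
  4w^3 + 48w^2 + 84w − 392 = ((2/79)w + 1556/6241)(158w^2 + 340w − 1312) + ((202500/6241)w − 405000/6241)
  158w^2 + 340w − 1312 = ((493039/101250)w + 1023524/50625)((202500/6241)w − 405000/6241) + (0)
Last nonzero remainder: (202500/6241)w − 405000/6241. Dividing through by 202500/6241 gives the monic gcd w − 2.

−2 + w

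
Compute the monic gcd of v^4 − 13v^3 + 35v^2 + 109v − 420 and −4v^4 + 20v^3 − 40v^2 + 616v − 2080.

v^2 − 9v + 20

Apply the Euclidean algorithm:
  v^4 − 13v^3 + 35v^2 + 109v − 420 = (−1/4)(−4v^4 + 20v^3 − 40v^2 + 616v − 2080) + (−8v^3 + 25v^2 + 263v − 940)
  −4v^4 + 20v^3 − 40v^2 + 616v − 2080 = ((1/2)v − 15/16)(−8v^3 + 25v^2 + 263v − 940) + (−(2369/16)v^2 + (21321/16)v − 11845/4)
  −8v^3 + 25v^2 + 263v − 940 = ((128/2369)v + 752/2369)(−(2369/16)v^2 + (21321/16)v − 11845/4) + (0)
Last nonzero remainder: −(2369/16)v^2 + (21321/16)v − 11845/4. Dividing through by −2369/16 gives the monic gcd v^2 − 9v + 20.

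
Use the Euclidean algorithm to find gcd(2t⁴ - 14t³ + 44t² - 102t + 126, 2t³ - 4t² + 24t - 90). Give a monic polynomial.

t - 3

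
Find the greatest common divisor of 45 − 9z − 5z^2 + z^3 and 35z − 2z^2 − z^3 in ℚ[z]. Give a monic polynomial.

Repeated division with remainder:
  z^3 − 5z^2 − 9z + 45 = (−1)(−z^3 − 2z^2 + 35z) + (−7z^2 + 26z + 45)
  −z^3 − 2z^2 + 35z = ((1/7)z + 40/49)(−7z^2 + 26z + 45) + ((360/49)z − 1800/49)
  −7z^2 + 26z + 45 = (−(343/360)z − 49/40)((360/49)z − 1800/49) + (0)
Last nonzero remainder: (360/49)z − 1800/49. Dividing through by 360/49 gives the monic gcd z − 5.

−5 + z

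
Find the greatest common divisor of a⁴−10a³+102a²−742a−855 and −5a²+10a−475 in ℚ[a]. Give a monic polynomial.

a²−2a+95

Repeated division with remainder:
  a⁴−10a³+102a²−742a−855 = (−(1/5)a²+(8/5)a+9/5)(−5a²+10a−475) + (0)
Last nonzero remainder: −5a²+10a−475. Dividing through by −5 gives the monic gcd a²−2a+95.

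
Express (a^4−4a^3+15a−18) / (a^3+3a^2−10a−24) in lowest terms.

Apply the Euclidean algorithm:
  a^4−4a^3+15a−18 = (a−7)(a^3+3a^2−10a−24) + (31a^2−31a−186)
  a^3+3a^2−10a−24 = ((1/31)a+4/31)(31a^2−31a−186) + (0)
Last nonzero remainder: 31a^2−31a−186. Dividing through by 31 gives the monic gcd a^2−a−6.
Cancel a^2−a−6 from numerator and denominator to get the reduced form.

(a^2−3a+3)/(a+4)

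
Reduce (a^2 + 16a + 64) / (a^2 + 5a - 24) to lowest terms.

(a + 8)/(a - 3)

By polynomial division,
  a^2 + 16a + 64 = (a^2 + 5a - 24) + (11a + 88)
  a^2 + 5a - 24 = ((1/11)a - 3/11)(11a + 88) + (0)
Last nonzero remainder: 11a + 88. Dividing through by 11 gives the monic gcd a + 8.
Cancel a + 8 from numerator and denominator to get the reduced form.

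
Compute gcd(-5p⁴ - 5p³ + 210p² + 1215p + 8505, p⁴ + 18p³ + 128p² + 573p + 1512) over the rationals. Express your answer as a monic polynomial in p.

Euclidean algorithm in ℚ[p]:
  -5p⁴ - 5p³ + 210p² + 1215p + 8505 = (-5)(p⁴ + 18p³ + 128p² + 573p + 1512) + (85p³ + 850p² + 4080p + 16065)
  p⁴ + 18p³ + 128p² + 573p + 1512 = ((1/85)p + 8/85)(85p³ + 850p² + 4080p + 16065) + (0)
Last nonzero remainder: 85p³ + 850p² + 4080p + 16065. Dividing through by 85 gives the monic gcd p³ + 10p² + 48p + 189.

p³ + 10p² + 48p + 189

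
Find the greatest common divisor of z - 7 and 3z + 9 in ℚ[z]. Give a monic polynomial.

1

Apply the Euclidean algorithm:
  z - 7 = (1/3)(3z + 9) + (-10)
  3z + 9 = (-(3/10)z - 9/10)(-10) + (0)
The last nonzero remainder is the constant -10, so the polynomials are coprime and gcd = 1.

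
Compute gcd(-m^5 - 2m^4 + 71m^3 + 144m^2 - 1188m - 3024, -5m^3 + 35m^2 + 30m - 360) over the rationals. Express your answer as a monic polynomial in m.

Apply the Euclidean algorithm:
  -m^5 - 2m^4 + 71m^3 + 144m^2 - 1188m - 3024 = ((1/5)m^2 + (9/5)m - 2/5)(-5m^3 + 35m^2 + 30m - 360) + (176m^2 - 528m - 3168)
  -5m^3 + 35m^2 + 30m - 360 = (-(5/176)m + 5/44)(176m^2 - 528m - 3168) + (0)
Last nonzero remainder: 176m^2 - 528m - 3168. Dividing through by 176 gives the monic gcd m^2 - 3m - 18.

m^2 - 3m - 18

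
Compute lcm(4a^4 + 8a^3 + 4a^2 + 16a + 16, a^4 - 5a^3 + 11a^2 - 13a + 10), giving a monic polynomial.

a^6 - 2a^5 - 2a^4 + 10a^3 - 7a^2 + 4a + 20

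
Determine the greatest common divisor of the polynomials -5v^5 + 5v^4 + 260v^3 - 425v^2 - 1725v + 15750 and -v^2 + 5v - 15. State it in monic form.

v^2 - 5v + 15

By polynomial division,
  -5v^5 + 5v^4 + 260v^3 - 425v^2 - 1725v + 15750 = (5v^3 + 20v^2 - 235v - 1050)(-v^2 + 5v - 15) + (0)
Last nonzero remainder: -v^2 + 5v - 15. Dividing through by -1 gives the monic gcd v^2 - 5v + 15.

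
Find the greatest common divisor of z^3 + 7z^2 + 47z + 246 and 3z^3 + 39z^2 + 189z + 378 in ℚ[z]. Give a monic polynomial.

Apply the Euclidean algorithm:
  z^3 + 7z^2 + 47z + 246 = (1/3)(3z^3 + 39z^2 + 189z + 378) + (-6z^2 - 16z + 120)
  3z^3 + 39z^2 + 189z + 378 = (-(1/2)z - 31/6)(-6z^2 - 16z + 120) + ((499/3)z + 998)
  -6z^2 - 16z + 120 = (-(18/499)z + 60/499)((499/3)z + 998) + (0)
Last nonzero remainder: (499/3)z + 998. Dividing through by 499/3 gives the monic gcd z + 6.

z + 6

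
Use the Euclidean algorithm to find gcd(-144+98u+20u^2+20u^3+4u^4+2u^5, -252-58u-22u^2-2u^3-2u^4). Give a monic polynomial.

9+4u+u^2

Apply the Euclidean algorithm:
  2u^5+4u^4+20u^3+20u^2+98u-144 = (-u-1)(-2u^4-2u^3-22u^2-58u-252) + (-4u^3-60u^2-212u-396)
  -2u^4-2u^3-22u^2-58u-252 = ((1/2)u-7)(-4u^3-60u^2-212u-396) + (-336u^2-1344u-3024)
  -4u^3-60u^2-212u-396 = ((1/84)u+11/84)(-336u^2-1344u-3024) + (0)
Last nonzero remainder: -336u^2-1344u-3024. Dividing through by -336 gives the monic gcd u^2+4u+9.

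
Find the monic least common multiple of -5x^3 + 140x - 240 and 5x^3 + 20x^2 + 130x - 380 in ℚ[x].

Repeated division with remainder:
  -5x^3 + 140x - 240 = (-1)(5x^3 + 20x^2 + 130x - 380) + (20x^2 + 270x - 620)
  5x^3 + 20x^2 + 130x - 380 = ((1/4)x - 19/8)(20x^2 + 270x - 620) + ((3705/4)x - 3705/2)
  20x^2 + 270x - 620 = ((16/741)x + 248/741)((3705/4)x - 3705/2) + (0)
Last nonzero remainder: (3705/4)x - 3705/2. Dividing through by 3705/4 gives the monic gcd x - 2.
Then lcm(f, g) = f·g / gcd(f, g); expanding and making the result monic gives the answer.

x^5 + 6x^4 + 10x^3 - 120x^2 - 776x + 1824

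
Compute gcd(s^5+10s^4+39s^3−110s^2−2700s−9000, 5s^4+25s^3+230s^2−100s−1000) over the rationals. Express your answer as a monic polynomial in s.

s^2+5s+50

Apply the Euclidean algorithm:
  s^5+10s^4+39s^3−110s^2−2700s−9000 = ((1/5)s+1)(5s^4+25s^3+230s^2−100s−1000) + (−32s^3−320s^2−2400s−8000)
  5s^4+25s^3+230s^2−100s−1000 = (−(5/32)s+25/32)(−32s^3−320s^2−2400s−8000) + (105s^2+525s+5250)
  −32s^3−320s^2−2400s−8000 = (−(32/105)s−32/21)(105s^2+525s+5250) + (0)
Last nonzero remainder: 105s^2+525s+5250. Dividing through by 105 gives the monic gcd s^2+5s+50.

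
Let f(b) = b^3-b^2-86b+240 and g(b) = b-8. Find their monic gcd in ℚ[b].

b-8

By polynomial division,
  b^3-b^2-86b+240 = (b^2+7b-30)(b-8) + (0)
The last nonzero remainder b-8 is already monic.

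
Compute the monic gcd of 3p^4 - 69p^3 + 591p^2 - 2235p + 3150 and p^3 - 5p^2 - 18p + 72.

p - 6

Apply the Euclidean algorithm:
  3p^4 - 69p^3 + 591p^2 - 2235p + 3150 = (3p - 54)(p^3 - 5p^2 - 18p + 72) + (375p^2 - 3423p + 7038)
  p^3 - 5p^2 - 18p + 72 = ((1/375)p + 172/15625)(375p^2 - 3423p + 7038) + ((14256/15625)p - 85536/15625)
  375p^2 - 3423p + 7038 = ((1953125/4752)p - 6109375/4752)((14256/15625)p - 85536/15625) + (0)
Last nonzero remainder: (14256/15625)p - 85536/15625. Dividing through by 14256/15625 gives the monic gcd p - 6.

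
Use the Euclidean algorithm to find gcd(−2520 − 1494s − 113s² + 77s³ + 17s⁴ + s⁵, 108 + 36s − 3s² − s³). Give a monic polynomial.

18 + 9s + s²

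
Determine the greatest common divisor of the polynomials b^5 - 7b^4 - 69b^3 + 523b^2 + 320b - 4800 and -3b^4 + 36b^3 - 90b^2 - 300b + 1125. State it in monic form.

b^3 - 7b^2 - 5b + 75

Euclidean algorithm in ℚ[b]:
  b^5 - 7b^4 - 69b^3 + 523b^2 + 320b - 4800 = (-(1/3)b - 5/3)(-3b^4 + 36b^3 - 90b^2 - 300b + 1125) + (-39b^3 + 273b^2 + 195b - 2925)
  -3b^4 + 36b^3 - 90b^2 - 300b + 1125 = ((1/13)b - 5/13)(-39b^3 + 273b^2 + 195b - 2925) + (0)
Last nonzero remainder: -39b^3 + 273b^2 + 195b - 2925. Dividing through by -39 gives the monic gcd b^3 - 7b^2 - 5b + 75.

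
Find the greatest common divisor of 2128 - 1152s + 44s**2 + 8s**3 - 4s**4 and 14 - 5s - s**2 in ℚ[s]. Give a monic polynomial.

-14 + 5s + s**2

Euclidean algorithm in ℚ[s]:
  -4s**4 + 8s**3 + 44s**2 - 1152s + 2128 = (4s**2 - 28s + 152)(-s**2 - 5s + 14) + (0)
Last nonzero remainder: -s**2 - 5s + 14. Dividing through by -1 gives the monic gcd s**2 + 5s - 14.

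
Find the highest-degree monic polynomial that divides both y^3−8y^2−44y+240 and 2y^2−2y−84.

Euclidean algorithm in ℚ[y]:
  y^3−8y^2−44y+240 = ((1/2)y−7/2)(2y^2−2y−84) + (−9y−54)
  2y^2−2y−84 = (−(2/9)y+14/9)(−9y−54) + (0)
Last nonzero remainder: −9y−54. Dividing through by −9 gives the monic gcd y+6.

y+6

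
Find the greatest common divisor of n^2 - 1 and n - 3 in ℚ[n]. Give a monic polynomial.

1

Apply the Euclidean algorithm:
  n^2 - 1 = (n + 3)(n - 3) + (8)
  n - 3 = ((1/8)n - 3/8)(8) + (0)
The last nonzero remainder is the constant 8, so the polynomials are coprime and gcd = 1.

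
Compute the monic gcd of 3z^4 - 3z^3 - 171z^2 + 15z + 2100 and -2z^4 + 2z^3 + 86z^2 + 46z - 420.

Apply the Euclidean algorithm:
  3z^4 - 3z^3 - 171z^2 + 15z + 2100 = (-3/2)(-2z^4 + 2z^3 + 86z^2 + 46z - 420) + (-42z^2 + 84z + 1470)
  -2z^4 + 2z^3 + 86z^2 + 46z - 420 = ((1/21)z^2 + (1/21)z - 2/7)(-42z^2 + 84z + 1470) + (0)
Last nonzero remainder: -42z^2 + 84z + 1470. Dividing through by -42 gives the monic gcd z^2 - 2z - 35.

z^2 - 2z - 35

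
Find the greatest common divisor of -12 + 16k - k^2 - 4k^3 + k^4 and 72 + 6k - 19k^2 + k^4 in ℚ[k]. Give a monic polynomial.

-6 - k + k^2

By polynomial division,
  k^4 - 4k^3 - k^2 + 16k - 12 = (k^4 - 19k^2 + 6k + 72) + (-4k^3 + 18k^2 + 10k - 84)
  k^4 - 19k^2 + 6k + 72 = (-(1/4)k - 9/8)(-4k^3 + 18k^2 + 10k - 84) + ((15/4)k^2 - (15/4)k - 45/2)
  -4k^3 + 18k^2 + 10k - 84 = (-(16/15)k + 56/15)((15/4)k^2 - (15/4)k - 45/2) + (0)
Last nonzero remainder: (15/4)k^2 - (15/4)k - 45/2. Dividing through by 15/4 gives the monic gcd k^2 - k - 6.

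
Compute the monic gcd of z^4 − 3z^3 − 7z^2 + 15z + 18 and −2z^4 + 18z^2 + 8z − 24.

z^2 − z − 6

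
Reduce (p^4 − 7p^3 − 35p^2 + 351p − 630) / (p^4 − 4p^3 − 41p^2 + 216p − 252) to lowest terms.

Euclidean algorithm in ℚ[p]:
  p^4 − 7p^3 − 35p^2 + 351p − 630 = (p^4 − 4p^3 − 41p^2 + 216p − 252) + (−3p^3 + 6p^2 + 135p − 378)
  p^4 − 4p^3 − 41p^2 + 216p − 252 = (−(1/3)p + 2/3)(−3p^3 + 6p^2 + 135p − 378) + (0)
Last nonzero remainder: −3p^3 + 6p^2 + 135p − 378. Dividing through by −3 gives the monic gcd p^3 − 2p^2 − 45p + 126.
Cancel p^3 − 2p^2 − 45p + 126 from numerator and denominator to get the reduced form.

(p − 5)/(p − 2)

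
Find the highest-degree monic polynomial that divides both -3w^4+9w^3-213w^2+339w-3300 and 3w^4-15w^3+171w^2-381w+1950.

w^2-2w+25

Repeated division with remainder:
  -3w^4+9w^3-213w^2+339w-3300 = (-1)(3w^4-15w^3+171w^2-381w+1950) + (-6w^3-42w^2-42w-1350)
  3w^4-15w^3+171w^2-381w+1950 = (-(1/2)w+6)(-6w^3-42w^2-42w-1350) + (402w^2-804w+10050)
  -6w^3-42w^2-42w-1350 = (-(1/67)w-9/67)(402w^2-804w+10050) + (0)
Last nonzero remainder: 402w^2-804w+10050. Dividing through by 402 gives the monic gcd w^2-2w+25.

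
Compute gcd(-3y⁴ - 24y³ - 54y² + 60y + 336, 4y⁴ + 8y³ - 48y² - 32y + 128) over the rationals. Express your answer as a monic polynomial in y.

y² + 2y - 8

Repeated division with remainder:
  -3y⁴ - 24y³ - 54y² + 60y + 336 = (-3/4)(4y⁴ + 8y³ - 48y² - 32y + 128) + (-18y³ - 90y² + 36y + 432)
  4y⁴ + 8y³ - 48y² - 32y + 128 = (-(2/9)y + 2/3)(-18y³ - 90y² + 36y + 432) + (20y² + 40y - 160)
  -18y³ - 90y² + 36y + 432 = (-(9/10)y - 27/10)(20y² + 40y - 160) + (0)
Last nonzero remainder: 20y² + 40y - 160. Dividing through by 20 gives the monic gcd y² + 2y - 8.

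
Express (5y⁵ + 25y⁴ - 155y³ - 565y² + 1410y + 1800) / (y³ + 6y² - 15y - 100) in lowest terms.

(5y³ + 20y² - 75y - 90)/(y + 5)

By polynomial division,
  5y⁵ + 25y⁴ - 155y³ - 565y² + 1410y + 1800 = (5y² - 5y - 50)(y³ + 6y² - 15y - 100) + (160y² + 160y - 3200)
  y³ + 6y² - 15y - 100 = ((1/160)y + 1/32)(160y² + 160y - 3200) + (0)
Last nonzero remainder: 160y² + 160y - 3200. Dividing through by 160 gives the monic gcd y² + y - 20.
Cancel y² + y - 20 from numerator and denominator to get the reduced form.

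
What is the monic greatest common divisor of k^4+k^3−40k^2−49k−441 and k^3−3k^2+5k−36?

k^2+k+9

By polynomial division,
  k^4+k^3−40k^2−49k−441 = (k+4)(k^3−3k^2+5k−36) + (−33k^2−33k−297)
  k^3−3k^2+5k−36 = (−(1/33)k+4/33)(−33k^2−33k−297) + (0)
Last nonzero remainder: −33k^2−33k−297. Dividing through by −33 gives the monic gcd k^2+k+9.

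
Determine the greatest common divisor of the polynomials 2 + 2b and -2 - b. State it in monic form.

1

Euclidean algorithm in ℚ[b]:
  2b + 2 = (-2)(-b - 2) + (-2)
  -b - 2 = ((1/2)b + 1)(-2) + (0)
The last nonzero remainder is the constant -2, so the polynomials are coprime and gcd = 1.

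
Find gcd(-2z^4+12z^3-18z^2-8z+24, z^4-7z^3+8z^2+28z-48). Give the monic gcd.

z^2-5z+6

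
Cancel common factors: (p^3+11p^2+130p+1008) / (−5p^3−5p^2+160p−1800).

Repeated division with remainder:
  p^3+11p^2+130p+1008 = (−1/5)(−5p^3−5p^2+160p−1800) + (10p^2+162p+648)
  −5p^3−5p^2+160p−1800 = (−(1/2)p+38/5)(10p^2+162p+648) + (−(3736/5)p−33624/5)
  10p^2+162p+648 = (−(25/1868)p−45/467)(−(3736/5)p−33624/5) + (0)
Last nonzero remainder: −(3736/5)p−33624/5. Dividing through by −3736/5 gives the monic gcd p+9.
Cancel p+9 from numerator and denominator to get the reduced form.

(−p^2−2p−112)/(5p^2−40p+200)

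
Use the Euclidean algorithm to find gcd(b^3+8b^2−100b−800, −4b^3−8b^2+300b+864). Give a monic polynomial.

Repeated division with remainder:
  b^3+8b^2−100b−800 = (−1/4)(−4b^3−8b^2+300b+864) + (6b^2−25b−584)
  −4b^3−8b^2+300b+864 = (−(2/3)b−37/9)(6b^2−25b−584) + (−(1729/9)b−13832/9)
  6b^2−25b−584 = (−(54/1729)b+657/1729)(−(1729/9)b−13832/9) + (0)
Last nonzero remainder: −(1729/9)b−13832/9. Dividing through by −1729/9 gives the monic gcd b+8.

b+8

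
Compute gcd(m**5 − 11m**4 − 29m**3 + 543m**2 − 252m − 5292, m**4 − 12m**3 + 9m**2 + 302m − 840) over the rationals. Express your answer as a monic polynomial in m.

Repeated division with remainder:
  m**5 − 11m**4 − 29m**3 + 543m**2 − 252m − 5292 = (m + 1)(m**4 − 12m**3 + 9m**2 + 302m − 840) + (−26m**3 + 232m**2 + 286m − 4452)
  m**4 − 12m**3 + 9m**2 + 302m − 840 = (−(1/26)m + 20/169)(−26m**3 + 232m**2 + 286m − 4452) + (−(1260/169)m**2 + (1260/13)m − 52920/169)
  −26m**3 + 232m**2 + 286m − 4452 = ((2197/630)m + 8957/630)(−(1260/169)m**2 + (1260/13)m − 52920/169) + (0)
Last nonzero remainder: −(1260/169)m**2 + (1260/13)m − 52920/169. Dividing through by −1260/169 gives the monic gcd m**2 − 13m + 42.

m**2 − 13m + 42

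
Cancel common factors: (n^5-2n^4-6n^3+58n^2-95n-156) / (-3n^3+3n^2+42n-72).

(-n^3+3n^2-9n-13)/(3n-6)

Apply the Euclidean algorithm:
  n^5-2n^4-6n^3+58n^2-95n-156 = (-(1/3)n^2+(1/3)n-7/3)(-3n^3+3n^2+42n-72) + (27n^2+27n-324)
  -3n^3+3n^2+42n-72 = (-(1/9)n+2/9)(27n^2+27n-324) + (0)
Last nonzero remainder: 27n^2+27n-324. Dividing through by 27 gives the monic gcd n^2+n-12.
Cancel n^2+n-12 from numerator and denominator to get the reduced form.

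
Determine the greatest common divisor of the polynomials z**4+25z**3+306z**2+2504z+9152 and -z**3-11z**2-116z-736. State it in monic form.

By polynomial division,
  z**4+25z**3+306z**2+2504z+9152 = (-z-14)(-z**3-11z**2-116z-736) + (36z**2+144z-1152)
  -z**3-11z**2-116z-736 = (-(1/36)z-7/36)(36z**2+144z-1152) + (-120z-960)
  36z**2+144z-1152 = (-(3/10)z+6/5)(-120z-960) + (0)
Last nonzero remainder: -120z-960. Dividing through by -120 gives the monic gcd z+8.

z+8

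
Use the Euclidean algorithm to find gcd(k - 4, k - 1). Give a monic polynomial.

Euclidean algorithm in ℚ[k]:
  k - 4 = (k - 1) + (-3)
  k - 1 = (-(1/3)k + 1/3)(-3) + (0)
The last nonzero remainder is the constant -3, so the polynomials are coprime and gcd = 1.

1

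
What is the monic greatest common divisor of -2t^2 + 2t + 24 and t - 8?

Repeated division with remainder:
  -2t^2 + 2t + 24 = (-2t - 14)(t - 8) + (-88)
  t - 8 = (-(1/88)t + 1/11)(-88) + (0)
The last nonzero remainder is the constant -88, so the polynomials are coprime and gcd = 1.

1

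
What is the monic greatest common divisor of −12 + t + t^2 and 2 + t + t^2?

Repeated division with remainder:
  t^2 + t − 12 = (t^2 + t + 2) + (−14)
  t^2 + t + 2 = (−(1/14)t^2 − (1/14)t − 1/7)(−14) + (0)
The last nonzero remainder is the constant −14, so the polynomials are coprime and gcd = 1.

1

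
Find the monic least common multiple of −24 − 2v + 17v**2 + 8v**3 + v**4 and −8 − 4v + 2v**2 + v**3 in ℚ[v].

96 + 8v − 92v**2 − 34v**3 + 13v**4 + 8v**5 + v**6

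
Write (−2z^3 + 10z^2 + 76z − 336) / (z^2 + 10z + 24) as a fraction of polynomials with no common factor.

(−2z^2 + 22z − 56)/(z + 4)

Repeated division with remainder:
  −2z^3 + 10z^2 + 76z − 336 = (−2z + 30)(z^2 + 10z + 24) + (−176z − 1056)
  z^2 + 10z + 24 = (−(1/176)z − 1/44)(−176z − 1056) + (0)
Last nonzero remainder: −176z − 1056. Dividing through by −176 gives the monic gcd z + 6.
Cancel z + 6 from numerator and denominator to get the reduced form.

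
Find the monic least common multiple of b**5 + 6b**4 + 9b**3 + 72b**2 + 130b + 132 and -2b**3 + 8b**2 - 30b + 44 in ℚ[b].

By polynomial division,
  b**5 + 6b**4 + 9b**3 + 72b**2 + 130b + 132 = (-(1/2)b**2 - 5b - 17)(-2b**3 + 8b**2 - 30b + 44) + (80b**2 - 160b + 880)
  -2b**3 + 8b**2 - 30b + 44 = (-(1/40)b + 1/20)(80b**2 - 160b + 880) + (0)
Last nonzero remainder: 80b**2 - 160b + 880. Dividing through by 80 gives the monic gcd b**2 - 2b + 11.
Then lcm(f, g) = f·g / gcd(f, g); expanding and making the result monic gives the answer.

b**6 + 4b**5 - 3b**4 + 54b**3 - 14b**2 - 128b - 264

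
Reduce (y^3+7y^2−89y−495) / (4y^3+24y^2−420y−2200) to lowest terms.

By polynomial division,
  y^3+7y^2−89y−495 = (1/4)(4y^3+24y^2−420y−2200) + (y^2+16y+55)
  4y^3+24y^2−420y−2200 = (4y−40)(y^2+16y+55) + (0)
The last nonzero remainder y^2+16y+55 is already monic.
Cancel y^2+16y+55 from numerator and denominator to get the reduced form.

(y−9)/(4y−40)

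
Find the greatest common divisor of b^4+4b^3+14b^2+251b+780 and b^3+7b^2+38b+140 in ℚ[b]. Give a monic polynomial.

Repeated division with remainder:
  b^4+4b^3+14b^2+251b+780 = (b-3)(b^3+7b^2+38b+140) + (-3b^2+225b+1200)
  b^3+7b^2+38b+140 = (-(1/3)b-82/3)(-3b^2+225b+1200) + (6588b+32940)
  -3b^2+225b+1200 = (-(1/2196)b+20/549)(6588b+32940) + (0)
Last nonzero remainder: 6588b+32940. Dividing through by 6588 gives the monic gcd b+5.

b+5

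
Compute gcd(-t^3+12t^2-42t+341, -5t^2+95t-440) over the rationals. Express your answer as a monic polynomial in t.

Apply the Euclidean algorithm:
  -t^3+12t^2-42t+341 = ((1/5)t+7/5)(-5t^2+95t-440) + (-87t+957)
  -5t^2+95t-440 = ((5/87)t-40/87)(-87t+957) + (0)
Last nonzero remainder: -87t+957. Dividing through by -87 gives the monic gcd t-11.

t-11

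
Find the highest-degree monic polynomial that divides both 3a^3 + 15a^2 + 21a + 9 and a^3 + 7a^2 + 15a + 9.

a^2 + 4a + 3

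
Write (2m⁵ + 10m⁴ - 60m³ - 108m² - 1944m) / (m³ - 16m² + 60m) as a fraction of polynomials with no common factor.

(2m³ + 22m² + 72m + 324)/(m - 10)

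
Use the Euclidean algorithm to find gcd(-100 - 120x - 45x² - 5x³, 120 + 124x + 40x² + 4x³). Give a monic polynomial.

10 + 7x + x²

Euclidean algorithm in ℚ[x]:
  -5x³ - 45x² - 120x - 100 = (-5/4)(4x³ + 40x² + 124x + 120) + (5x² + 35x + 50)
  4x³ + 40x² + 124x + 120 = ((4/5)x + 12/5)(5x² + 35x + 50) + (0)
Last nonzero remainder: 5x² + 35x + 50. Dividing through by 5 gives the monic gcd x² + 7x + 10.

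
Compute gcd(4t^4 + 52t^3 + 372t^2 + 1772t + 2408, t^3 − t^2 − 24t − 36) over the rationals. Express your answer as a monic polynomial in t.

Apply the Euclidean algorithm:
  4t^4 + 52t^3 + 372t^2 + 1772t + 2408 = (4t + 56)(t^3 − t^2 − 24t − 36) + (524t^2 + 3260t + 4424)
  t^3 − t^2 − 24t − 36 = ((1/524)t − 473/34322)(524t^2 + 3260t + 4424) + ((214240/17161)t + 428480/17161)
  524t^2 + 3260t + 4424 = ((2248091/53560)t + 9490033/53560)((214240/17161)t + 428480/17161) + (0)
Last nonzero remainder: (214240/17161)t + 428480/17161. Dividing through by 214240/17161 gives the monic gcd t + 2.

t + 2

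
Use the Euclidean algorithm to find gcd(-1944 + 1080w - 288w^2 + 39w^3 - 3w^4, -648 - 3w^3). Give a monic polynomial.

36 - 6w + w^2

Euclidean algorithm in ℚ[w]:
  -3w^4 + 39w^3 - 288w^2 + 1080w - 1944 = (w - 13)(-3w^3 - 648) + (-288w^2 + 1728w - 10368)
  -3w^3 - 648 = ((1/96)w + 1/16)(-288w^2 + 1728w - 10368) + (0)
Last nonzero remainder: -288w^2 + 1728w - 10368. Dividing through by -288 gives the monic gcd w^2 - 6w + 36.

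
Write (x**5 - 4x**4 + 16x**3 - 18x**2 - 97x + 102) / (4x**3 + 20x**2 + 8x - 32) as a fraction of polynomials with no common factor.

Euclidean algorithm in ℚ[x]:
  x**5 - 4x**4 + 16x**3 - 18x**2 - 97x + 102 = ((1/4)x**2 - (9/4)x + 59/4)(4x**3 + 20x**2 + 8x - 32) + (-287x**2 - 287x + 574)
  4x**3 + 20x**2 + 8x - 32 = (-(4/287)x - 16/287)(-287x**2 - 287x + 574) + (0)
Last nonzero remainder: -287x**2 - 287x + 574. Dividing through by -287 gives the monic gcd x**2 + x - 2.
Cancel x**2 + x - 2 from numerator and denominator to get the reduced form.

(x**3 - 5x**2 + 23x - 51)/(4x + 16)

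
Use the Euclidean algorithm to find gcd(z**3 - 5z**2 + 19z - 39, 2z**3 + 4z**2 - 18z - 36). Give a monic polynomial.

z - 3

Euclidean algorithm in ℚ[z]:
  z**3 - 5z**2 + 19z - 39 = (1/2)(2z**3 + 4z**2 - 18z - 36) + (-7z**2 + 28z - 21)
  2z**3 + 4z**2 - 18z - 36 = (-(2/7)z - 12/7)(-7z**2 + 28z - 21) + (24z - 72)
  -7z**2 + 28z - 21 = (-(7/24)z + 7/24)(24z - 72) + (0)
Last nonzero remainder: 24z - 72. Dividing through by 24 gives the monic gcd z - 3.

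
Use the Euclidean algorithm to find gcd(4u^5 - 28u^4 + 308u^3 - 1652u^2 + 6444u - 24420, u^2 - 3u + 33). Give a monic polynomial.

u^2 - 3u + 33

By polynomial division,
  4u^5 - 28u^4 + 308u^3 - 1652u^2 + 6444u - 24420 = (4u^3 - 16u^2 + 128u - 740)(u^2 - 3u + 33) + (0)
The last nonzero remainder u^2 - 3u + 33 is already monic.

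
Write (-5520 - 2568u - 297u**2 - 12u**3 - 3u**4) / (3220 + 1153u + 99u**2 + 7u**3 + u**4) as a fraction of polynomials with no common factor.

Apply the Euclidean algorithm:
  -3u**4 - 12u**3 - 297u**2 - 2568u - 5520 = (-3)(u**4 + 7u**3 + 99u**2 + 1153u + 3220) + (9u**3 + 891u + 4140)
  u**4 + 7u**3 + 99u**2 + 1153u + 3220 = ((1/9)u + 7/9)(9u**3 + 891u + 4140) + (0)
Last nonzero remainder: 9u**3 + 891u + 4140. Dividing through by 9 gives the monic gcd u**3 + 99u + 460.
Cancel u**3 + 99u + 460 from numerator and denominator to get the reduced form.

(-12 - 3u)/(7 + u)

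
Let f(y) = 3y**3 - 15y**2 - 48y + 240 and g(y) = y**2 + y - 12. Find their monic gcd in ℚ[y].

Apply the Euclidean algorithm:
  3y**3 - 15y**2 - 48y + 240 = (3y - 18)(y**2 + y - 12) + (6y + 24)
  y**2 + y - 12 = ((1/6)y - 1/2)(6y + 24) + (0)
Last nonzero remainder: 6y + 24. Dividing through by 6 gives the monic gcd y + 4.

y + 4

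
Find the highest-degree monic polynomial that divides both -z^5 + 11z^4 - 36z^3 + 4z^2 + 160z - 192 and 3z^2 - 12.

Apply the Euclidean algorithm:
  -z^5 + 11z^4 - 36z^3 + 4z^2 + 160z - 192 = (-(1/3)z^3 + (11/3)z^2 - (40/3)z + 16)(3z^2 - 12) + (0)
Last nonzero remainder: 3z^2 - 12. Dividing through by 3 gives the monic gcd z^2 - 4.

z^2 - 4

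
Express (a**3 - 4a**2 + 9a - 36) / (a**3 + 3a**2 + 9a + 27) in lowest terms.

(a - 4)/(a + 3)

Euclidean algorithm in ℚ[a]:
  a**3 - 4a**2 + 9a - 36 = (a**3 + 3a**2 + 9a + 27) + (-7a**2 - 63)
  a**3 + 3a**2 + 9a + 27 = (-(1/7)a - 3/7)(-7a**2 - 63) + (0)
Last nonzero remainder: -7a**2 - 63. Dividing through by -7 gives the monic gcd a**2 + 9.
Cancel a**2 + 9 from numerator and denominator to get the reduced form.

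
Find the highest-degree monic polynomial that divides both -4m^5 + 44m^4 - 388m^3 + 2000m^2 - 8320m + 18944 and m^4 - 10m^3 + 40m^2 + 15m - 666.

m^2 - 7m + 37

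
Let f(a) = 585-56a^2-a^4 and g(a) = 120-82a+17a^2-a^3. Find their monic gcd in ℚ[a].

Apply the Euclidean algorithm:
  -a^4-56a^2+585 = (a+17)(-a^3+17a^2-82a+120) + (-263a^2+1274a-1455)
  -a^3+17a^2-82a+120 = ((1/263)a-3197/69169)(-263a^2+1274a-1455) + (-(1216215/69169)a+3648645/69169)
  -263a^2+1274a-1455 = ((18191447/1216215)a-6709393/243243)(-(1216215/69169)a+3648645/69169) + (0)
Last nonzero remainder: -(1216215/69169)a+3648645/69169. Dividing through by -1216215/69169 gives the monic gcd a-3.

-3+a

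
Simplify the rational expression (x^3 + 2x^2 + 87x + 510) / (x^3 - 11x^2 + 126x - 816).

By polynomial division,
  x^3 + 2x^2 + 87x + 510 = (x^3 - 11x^2 + 126x - 816) + (13x^2 - 39x + 1326)
  x^3 - 11x^2 + 126x - 816 = ((1/13)x - 8/13)(13x^2 - 39x + 1326) + (0)
Last nonzero remainder: 13x^2 - 39x + 1326. Dividing through by 13 gives the monic gcd x^2 - 3x + 102.
Cancel x^2 - 3x + 102 from numerator and denominator to get the reduced form.

(x + 5)/(x - 8)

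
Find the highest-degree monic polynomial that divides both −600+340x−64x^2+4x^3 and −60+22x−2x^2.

30−11x+x^2

By polynomial division,
  4x^3−64x^2+340x−600 = (−2x+10)(−2x^2+22x−60) + (0)
Last nonzero remainder: −2x^2+22x−60. Dividing through by −2 gives the monic gcd x^2−11x+30.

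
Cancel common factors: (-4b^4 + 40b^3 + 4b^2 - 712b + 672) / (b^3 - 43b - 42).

By polynomial division,
  -4b^4 + 40b^3 + 4b^2 - 712b + 672 = (-4b + 40)(b^3 - 43b - 42) + (-168b^2 + 840b + 2352)
  b^3 - 43b - 42 = (-(1/168)b - 5/168)(-168b^2 + 840b + 2352) + (-4b + 28)
  -168b^2 + 840b + 2352 = (42b + 84)(-4b + 28) + (0)
Last nonzero remainder: -4b + 28. Dividing through by -4 gives the monic gcd b - 7.
Cancel b - 7 from numerator and denominator to get the reduced form.

(-4b^3 + 12b^2 + 88b - 96)/(b^2 + 7b + 6)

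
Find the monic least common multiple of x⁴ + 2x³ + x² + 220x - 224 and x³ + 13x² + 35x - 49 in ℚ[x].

x⁵ + 9x⁴ + 15x³ + 227x² + 1316x - 1568

Euclidean algorithm in ℚ[x]:
  x⁴ + 2x³ + x² + 220x - 224 = (x - 11)(x³ + 13x² + 35x - 49) + (109x² + 654x - 763)
  x³ + 13x² + 35x - 49 = ((1/109)x + 7/109)(109x² + 654x - 763) + (0)
Last nonzero remainder: 109x² + 654x - 763. Dividing through by 109 gives the monic gcd x² + 6x - 7.
Then lcm(f, g) = f·g / gcd(f, g); expanding and making the result monic gives the answer.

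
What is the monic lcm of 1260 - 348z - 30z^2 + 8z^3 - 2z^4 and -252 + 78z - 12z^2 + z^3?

3780 - 1674z + 84z^2 + 39z^3 - 10z^4 + z^5

Apply the Euclidean algorithm:
  -2z^4 + 8z^3 - 30z^2 - 348z + 1260 = (-2z - 16)(z^3 - 12z^2 + 78z - 252) + (-66z^2 + 396z - 2772)
  z^3 - 12z^2 + 78z - 252 = (-(1/66)z + 1/11)(-66z^2 + 396z - 2772) + (0)
Last nonzero remainder: -66z^2 + 396z - 2772. Dividing through by -66 gives the monic gcd z^2 - 6z + 42.
Then lcm(f, g) = f·g / gcd(f, g); expanding and making the result monic gives the answer.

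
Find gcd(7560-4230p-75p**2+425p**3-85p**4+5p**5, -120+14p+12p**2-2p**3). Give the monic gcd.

-12-p+p**2

Repeated division with remainder:
  5p**5-85p**4+425p**3-75p**2-4230p+7560 = (-(5/2)p**2+(55/2)p-65)(-2p**3+12p**2+14p-120) + (20p**2-20p-240)
  -2p**3+12p**2+14p-120 = (-(1/10)p+1/2)(20p**2-20p-240) + (0)
Last nonzero remainder: 20p**2-20p-240. Dividing through by 20 gives the monic gcd p**2-p-12.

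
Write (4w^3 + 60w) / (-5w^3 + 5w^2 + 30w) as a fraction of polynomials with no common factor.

Repeated division with remainder:
  4w^3 + 60w = (-4/5)(-5w^3 + 5w^2 + 30w) + (4w^2 + 84w)
  -5w^3 + 5w^2 + 30w = (-(5/4)w + 55/2)(4w^2 + 84w) + (-2280w)
  4w^2 + 84w = (-(1/570)w - 7/190)(-2280w) + (0)
Last nonzero remainder: -2280w. Dividing through by -2280 gives the monic gcd w.
Cancel w from numerator and denominator to get the reduced form.

(-4w^2 - 60)/(5w^2 - 5w - 30)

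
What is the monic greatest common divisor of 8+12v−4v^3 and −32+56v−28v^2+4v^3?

−2+v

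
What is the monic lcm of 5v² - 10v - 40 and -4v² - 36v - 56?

v³ + 5v² - 22v - 56

Apply the Euclidean algorithm:
  5v² - 10v - 40 = (-5/4)(-4v² - 36v - 56) + (-55v - 110)
  -4v² - 36v - 56 = ((4/55)v + 28/55)(-55v - 110) + (0)
Last nonzero remainder: -55v - 110. Dividing through by -55 gives the monic gcd v + 2.
Then lcm(f, g) = f·g / gcd(f, g); expanding and making the result monic gives the answer.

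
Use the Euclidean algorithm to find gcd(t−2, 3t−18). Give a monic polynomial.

1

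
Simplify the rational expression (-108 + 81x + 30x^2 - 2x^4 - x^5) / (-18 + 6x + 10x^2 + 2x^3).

Repeated division with remainder:
  -x^5 - 2x^4 + 30x^2 + 81x - 108 = (-(1/2)x^2 + (3/2)x - 6)(2x^3 + 10x^2 + 6x - 18) + (72x^2 + 144x - 216)
  2x^3 + 10x^2 + 6x - 18 = ((1/36)x + 1/12)(72x^2 + 144x - 216) + (0)
Last nonzero remainder: 72x^2 + 144x - 216. Dividing through by 72 gives the monic gcd x^2 + 2x - 3.
Cancel x^2 + 2x - 3 from numerator and denominator to get the reduced form.

(36 - 3x - x^3)/(6 + 2x)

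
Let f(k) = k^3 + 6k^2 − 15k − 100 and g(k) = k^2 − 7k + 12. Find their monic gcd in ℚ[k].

k − 4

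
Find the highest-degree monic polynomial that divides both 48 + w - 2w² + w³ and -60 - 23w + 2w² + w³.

3 + w

Repeated division with remainder:
  w³ - 2w² + w + 48 = (w³ + 2w² - 23w - 60) + (-4w² + 24w + 108)
  w³ + 2w² - 23w - 60 = (-(1/4)w - 2)(-4w² + 24w + 108) + (52w + 156)
  -4w² + 24w + 108 = (-(1/13)w + 9/13)(52w + 156) + (0)
Last nonzero remainder: 52w + 156. Dividing through by 52 gives the monic gcd w + 3.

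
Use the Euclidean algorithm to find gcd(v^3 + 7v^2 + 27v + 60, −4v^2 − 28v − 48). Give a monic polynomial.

Apply the Euclidean algorithm:
  v^3 + 7v^2 + 27v + 60 = (−(1/4)v)(−4v^2 − 28v − 48) + (15v + 60)
  −4v^2 − 28v − 48 = (−(4/15)v − 4/5)(15v + 60) + (0)
Last nonzero remainder: 15v + 60. Dividing through by 15 gives the monic gcd v + 4.

v + 4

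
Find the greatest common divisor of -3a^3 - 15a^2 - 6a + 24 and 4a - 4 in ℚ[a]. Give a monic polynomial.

By polynomial division,
  -3a^3 - 15a^2 - 6a + 24 = (-(3/4)a^2 - (9/2)a - 6)(4a - 4) + (0)
Last nonzero remainder: 4a - 4. Dividing through by 4 gives the monic gcd a - 1.

a - 1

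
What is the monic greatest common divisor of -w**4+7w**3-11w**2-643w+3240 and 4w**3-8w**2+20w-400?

w-5

By polynomial division,
  -w**4+7w**3-11w**2-643w+3240 = (-(1/4)w+5/4)(4w**3-8w**2+20w-400) + (4w**2-768w+3740)
  4w**3-8w**2+20w-400 = (w+190)(4w**2-768w+3740) + (142200w-711000)
  4w**2-768w+3740 = ((1/35550)w-187/35550)(142200w-711000) + (0)
Last nonzero remainder: 142200w-711000. Dividing through by 142200 gives the monic gcd w-5.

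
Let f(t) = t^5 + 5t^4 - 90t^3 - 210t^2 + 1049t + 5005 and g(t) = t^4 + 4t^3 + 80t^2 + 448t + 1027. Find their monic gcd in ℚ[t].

Repeated division with remainder:
  t^5 + 5t^4 - 90t^3 - 210t^2 + 1049t + 5005 = (t + 1)(t^4 + 4t^3 + 80t^2 + 448t + 1027) + (-174t^3 - 738t^2 - 426t + 3978)
  t^4 + 4t^3 + 80t^2 + 448t + 1027 = (-(1/174)t + 7/5046)(-174t^3 - 738t^2 - 426t + 3978) + ((66082/841)t^2 + (396492/841)t + 859066/841)
  -174t^3 - 738t^2 - 426t + 3978 = (-(73167/33041)t + 128673/33041)((66082/841)t^2 + (396492/841)t + 859066/841) + (0)
Last nonzero remainder: (66082/841)t^2 + (396492/841)t + 859066/841. Dividing through by 66082/841 gives the monic gcd t^2 + 6t + 13.

t^2 + 6t + 13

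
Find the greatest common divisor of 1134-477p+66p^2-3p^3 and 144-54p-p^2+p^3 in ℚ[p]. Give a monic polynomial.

Repeated division with remainder:
  -3p^3+66p^2-477p+1134 = (-3)(p^3-p^2-54p+144) + (63p^2-639p+1566)
  p^3-p^2-54p+144 = ((1/63)p+64/441)(63p^2-639p+1566) + ((680/49)p-4080/49)
  63p^2-639p+1566 = ((3087/680)p-12789/680)((680/49)p-4080/49) + (0)
Last nonzero remainder: (680/49)p-4080/49. Dividing through by 680/49 gives the monic gcd p-6.

-6+p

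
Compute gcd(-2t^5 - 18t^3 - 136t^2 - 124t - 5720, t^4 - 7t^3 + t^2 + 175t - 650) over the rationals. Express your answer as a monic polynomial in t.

Euclidean algorithm in ℚ[t]:
  -2t^5 - 18t^3 - 136t^2 - 124t - 5720 = (-2t - 14)(t^4 - 7t^3 + t^2 + 175t - 650) + (-114t^3 + 228t^2 + 1026t - 14820)
  t^4 - 7t^3 + t^2 + 175t - 650 = (-(1/114)t + 5/114)(-114t^3 + 228t^2 + 1026t - 14820) + (0)
Last nonzero remainder: -114t^3 + 228t^2 + 1026t - 14820. Dividing through by -114 gives the monic gcd t^3 - 2t^2 - 9t + 130.

t^3 - 2t^2 - 9t + 130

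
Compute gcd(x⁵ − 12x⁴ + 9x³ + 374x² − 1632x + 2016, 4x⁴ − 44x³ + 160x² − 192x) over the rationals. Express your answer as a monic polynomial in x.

By polynomial division,
  x⁵ − 12x⁴ + 9x³ + 374x² − 1632x + 2016 = ((1/4)x − 1/4)(4x⁴ − 44x³ + 160x² − 192x) + (−42x³ + 462x² − 1680x + 2016)
  4x⁴ − 44x³ + 160x² − 192x = (−(2/21)x)(−42x³ + 462x² − 1680x + 2016) + (0)
Last nonzero remainder: −42x³ + 462x² − 1680x + 2016. Dividing through by −42 gives the monic gcd x³ − 11x² + 40x − 48.

x³ − 11x² + 40x − 48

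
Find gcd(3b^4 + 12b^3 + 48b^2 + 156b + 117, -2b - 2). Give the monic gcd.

Repeated division with remainder:
  3b^4 + 12b^3 + 48b^2 + 156b + 117 = (-(3/2)b^3 - (9/2)b^2 - (39/2)b - 117/2)(-2b - 2) + (0)
Last nonzero remainder: -2b - 2. Dividing through by -2 gives the monic gcd b + 1.

b + 1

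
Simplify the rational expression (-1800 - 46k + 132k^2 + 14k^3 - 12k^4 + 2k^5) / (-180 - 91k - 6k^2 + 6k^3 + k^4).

Apply the Euclidean algorithm:
  2k^5 - 12k^4 + 14k^3 + 132k^2 - 46k - 1800 = (2k - 24)(k^4 + 6k^3 - 6k^2 - 91k - 180) + (170k^3 + 170k^2 - 1870k - 6120)
  k^4 + 6k^3 - 6k^2 - 91k - 180 = ((1/170)k + 1/34)(170k^3 + 170k^2 - 1870k - 6120) + (0)
Last nonzero remainder: 170k^3 + 170k^2 - 1870k - 6120. Dividing through by 170 gives the monic gcd k^3 + k^2 - 11k - 36.
Cancel k^3 + k^2 - 11k - 36 from numerator and denominator to get the reduced form.

(50 - 14k + 2k^2)/(5 + k)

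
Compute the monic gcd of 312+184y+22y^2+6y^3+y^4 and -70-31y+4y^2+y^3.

2+y

Euclidean algorithm in ℚ[y]:
  y^4+6y^3+22y^2+184y+312 = (y+2)(y^3+4y^2-31y-70) + (45y^2+316y+452)
  y^3+4y^2-31y-70 = ((1/45)y-136/2025)(45y^2+316y+452) + (-(40139/2025)y-80278/2025)
  45y^2+316y+452 = (-(91125/40139)y-457650/40139)(-(40139/2025)y-80278/2025) + (0)
Last nonzero remainder: -(40139/2025)y-80278/2025. Dividing through by -40139/2025 gives the monic gcd y+2.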